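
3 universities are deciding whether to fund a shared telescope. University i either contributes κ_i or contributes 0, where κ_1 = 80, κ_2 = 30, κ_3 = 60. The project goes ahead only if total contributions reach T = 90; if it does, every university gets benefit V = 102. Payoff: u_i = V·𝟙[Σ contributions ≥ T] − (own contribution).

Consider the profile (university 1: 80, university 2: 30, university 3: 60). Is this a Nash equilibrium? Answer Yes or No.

Total = 170 ≥ 90: provided.
University 1 (pledges 80, payoff 22): dropping to 0 → total 90, payoff 102. Profitable deviation.

No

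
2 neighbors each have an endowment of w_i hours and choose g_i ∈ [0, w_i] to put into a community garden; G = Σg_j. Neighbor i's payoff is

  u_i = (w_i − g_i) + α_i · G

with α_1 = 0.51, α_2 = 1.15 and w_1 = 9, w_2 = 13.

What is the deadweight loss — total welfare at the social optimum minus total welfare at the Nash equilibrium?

∂u_i/∂g_i = α_i − 1, so neighbor i contributes w_i if α_i > 1, else 0.
α_i > 1 for i ∈ {2}; NE contributions (0, 13), G = 13.
W^NE = Σw_i − G^NE + (Σα_i)·G^NE = 22 + 0.66·13 = 30.58.
Planner: ∂(Σu_j)/∂g_i = Σα_j − 1 = 0.66 > 0, so everyone contributes w_i; G^SO = 22, W^SO = 22 + 0.66·22 = 36.52.
Deadweight loss = 5.94.

5.94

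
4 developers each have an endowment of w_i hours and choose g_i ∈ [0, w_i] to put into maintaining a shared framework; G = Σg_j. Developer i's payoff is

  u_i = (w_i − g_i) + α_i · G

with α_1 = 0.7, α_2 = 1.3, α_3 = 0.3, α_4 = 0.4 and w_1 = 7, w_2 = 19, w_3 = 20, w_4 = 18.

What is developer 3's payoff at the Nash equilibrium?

∂u_i/∂g_i = α_i − 1, so developer i contributes w_i if α_i > 1, else 0.
α_i > 1 for i ∈ {2}; NE contributions (0, 19, 0, 0), G = 19.
u_3 = (20 − 0) + 0.3·19 = 25.7.

25.7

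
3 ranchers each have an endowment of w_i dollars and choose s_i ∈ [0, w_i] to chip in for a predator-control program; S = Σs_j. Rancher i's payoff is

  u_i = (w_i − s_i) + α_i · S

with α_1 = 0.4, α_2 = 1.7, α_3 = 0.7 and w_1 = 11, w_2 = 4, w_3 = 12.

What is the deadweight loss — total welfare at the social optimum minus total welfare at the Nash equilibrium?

∂u_i/∂s_i = α_i − 1, so rancher i contributes w_i if α_i > 1, else 0.
α_i > 1 for i ∈ {2}; NE contributions (0, 4, 0), S = 4.
W^NE = Σw_i − S^NE + (Σα_i)·S^NE = 27 + 1.8·4 = 34.2.
Planner: ∂(Σu_j)/∂s_i = Σα_j − 1 = 1.8 > 0, so everyone contributes w_i; S^SO = 27, W^SO = 27 + 1.8·27 = 75.6.
Deadweight loss = 41.4.

41.4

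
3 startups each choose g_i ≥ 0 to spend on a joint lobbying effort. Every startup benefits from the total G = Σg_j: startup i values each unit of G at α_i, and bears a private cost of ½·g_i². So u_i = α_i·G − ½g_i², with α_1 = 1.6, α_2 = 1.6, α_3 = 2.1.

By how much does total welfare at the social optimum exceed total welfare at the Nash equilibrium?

18.81

Startup i's FOC: ∂u_i/∂g_i = α_i − g_i = 0, so g_i* = α_i.
NE contributions = (1.6, 1.6, 2.1); G = 5.3.
W^NE = (Σα)·G − ½Σα_i² = 5.3² − ½·9.53 = 23.325.
Planner sets g_i = Σα_j = 5.3 for every i, so G^SO = 3·5.3 = 15.9.
W^SO = (Σα)·G^SO − ½·3·(Σα)² = (3/2)·5.3² = 42.135.
Deadweight loss = W^SO − W^NE = 18.81.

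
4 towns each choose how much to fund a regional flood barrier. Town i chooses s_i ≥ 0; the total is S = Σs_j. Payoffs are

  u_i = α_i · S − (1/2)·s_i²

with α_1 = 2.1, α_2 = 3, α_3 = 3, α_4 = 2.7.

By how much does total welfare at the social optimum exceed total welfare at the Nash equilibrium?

Town i's FOC: ∂u_i/∂s_i = α_i − s_i = 0, so s_i* = α_i.
NE contributions = (2.1, 3, 3, 2.7); S = 10.8.
W^NE = (Σα)·S − ½Σα_i² = 10.8² − ½·29.7 = 101.79.
Planner sets s_i = Σα_j = 10.8 for every i, so S^SO = 4·10.8 = 43.2.
W^SO = (Σα)·S^SO − ½·4·(Σα)² = (4/2)·10.8² = 233.28.
Deadweight loss = W^SO − W^NE = 131.49.

131.49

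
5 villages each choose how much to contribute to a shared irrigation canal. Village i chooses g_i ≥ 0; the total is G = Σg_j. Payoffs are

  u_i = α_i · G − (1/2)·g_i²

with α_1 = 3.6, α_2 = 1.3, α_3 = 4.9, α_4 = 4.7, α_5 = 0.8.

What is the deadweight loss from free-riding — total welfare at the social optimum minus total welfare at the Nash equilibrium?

381.83

Village i's FOC: ∂u_i/∂g_i = α_i − g_i = 0, so g_i* = α_i.
NE contributions = (3.6, 1.3, 4.9, 4.7, 0.8); G = 15.3.
W^NE = (Σα)·G − ½Σα_i² = 15.3² − ½·61.39 = 203.395.
Planner sets g_i = Σα_j = 15.3 for every i, so G^SO = 5·15.3 = 76.5.
W^SO = (Σα)·G^SO − ½·5·(Σα)² = (5/2)·15.3² = 585.225.
Deadweight loss = W^SO − W^NE = 381.83.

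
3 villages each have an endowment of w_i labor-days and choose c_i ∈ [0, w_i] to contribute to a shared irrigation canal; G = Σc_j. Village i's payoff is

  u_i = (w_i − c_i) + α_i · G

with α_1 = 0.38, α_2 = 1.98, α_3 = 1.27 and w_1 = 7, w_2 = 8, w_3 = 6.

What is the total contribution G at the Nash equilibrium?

∂u_i/∂c_i = α_i − 1, so village i contributes w_i if α_i > 1, else 0.
α_i > 1 for i ∈ {2, 3}; NE contributions (0, 8, 6), G = 14.

14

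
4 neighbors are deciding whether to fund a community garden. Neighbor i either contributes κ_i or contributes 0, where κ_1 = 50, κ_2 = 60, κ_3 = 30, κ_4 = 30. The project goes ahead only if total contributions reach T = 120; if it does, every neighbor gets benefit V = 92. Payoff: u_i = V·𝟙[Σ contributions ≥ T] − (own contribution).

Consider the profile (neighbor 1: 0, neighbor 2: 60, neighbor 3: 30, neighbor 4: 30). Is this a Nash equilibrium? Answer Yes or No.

Yes

Total = 120 ≥ 120: provided.
Neighbor 1 (pledges 0, payoff 92): pledging 50 → total 170, payoff 42. No gain.
Neighbor 2 (pledges 60, payoff 32): dropping to 0 → total 60, payoff 0. No gain.
Neighbor 3 (pledges 30, payoff 62): dropping to 0 → total 90, payoff 0. No gain.
Neighbor 4 (pledges 30, payoff 62): dropping to 0 → total 90, payoff 0. No gain.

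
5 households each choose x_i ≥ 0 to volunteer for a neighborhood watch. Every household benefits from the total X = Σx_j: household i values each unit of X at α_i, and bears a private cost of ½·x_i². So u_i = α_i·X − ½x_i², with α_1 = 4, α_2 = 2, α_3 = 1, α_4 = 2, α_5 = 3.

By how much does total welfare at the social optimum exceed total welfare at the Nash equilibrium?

Household i's FOC: ∂u_i/∂x_i = α_i − x_i = 0, so x_i* = α_i.
NE contributions = (4, 2, 1, 2, 3); X = 12.
W^NE = (Σα)·X − ½Σα_i² = 12² − ½·34 = 127.
Planner sets x_i = Σα_j = 12 for every i, so X^SO = 5·12 = 60.
W^SO = (Σα)·X^SO − ½·5·(Σα)² = (5/2)·12² = 360.
Deadweight loss = W^SO − W^NE = 233.

233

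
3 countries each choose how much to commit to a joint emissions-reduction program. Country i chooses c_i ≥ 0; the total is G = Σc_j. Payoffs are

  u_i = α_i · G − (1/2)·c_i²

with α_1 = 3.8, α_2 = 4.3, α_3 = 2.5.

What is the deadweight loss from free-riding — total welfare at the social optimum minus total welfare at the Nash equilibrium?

75.77

Country i's FOC: ∂u_i/∂c_i = α_i − c_i = 0, so c_i* = α_i.
NE contributions = (3.8, 4.3, 2.5); G = 10.6.
W^NE = (Σα)·G − ½Σα_i² = 10.6² − ½·39.18 = 92.77.
Planner sets c_i = Σα_j = 10.6 for every i, so G^SO = 3·10.6 = 31.8.
W^SO = (Σα)·G^SO − ½·3·(Σα)² = (3/2)·10.6² = 168.54.
Deadweight loss = W^SO − W^NE = 75.77.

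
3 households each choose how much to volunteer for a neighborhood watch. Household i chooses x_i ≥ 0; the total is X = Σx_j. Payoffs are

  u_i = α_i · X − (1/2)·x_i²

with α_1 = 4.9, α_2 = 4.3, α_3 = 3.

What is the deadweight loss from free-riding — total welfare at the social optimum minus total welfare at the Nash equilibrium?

Household i's FOC: ∂u_i/∂x_i = α_i − x_i = 0, so x_i* = α_i.
NE contributions = (4.9, 4.3, 3); X = 12.2.
W^NE = (Σα)·X − ½Σα_i² = 12.2² − ½·51.5 = 123.09.
Planner sets x_i = Σα_j = 12.2 for every i, so X^SO = 3·12.2 = 36.6.
W^SO = (Σα)·X^SO − ½·3·(Σα)² = (3/2)·12.2² = 223.26.
Deadweight loss = W^SO − W^NE = 100.17.

100.17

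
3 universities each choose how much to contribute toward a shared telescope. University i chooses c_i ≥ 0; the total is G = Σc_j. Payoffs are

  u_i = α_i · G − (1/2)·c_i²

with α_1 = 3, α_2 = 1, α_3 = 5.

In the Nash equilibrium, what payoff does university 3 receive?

32.5

University i's FOC: ∂u_i/∂c_i = α_i − c_i = 0, so c_i* = α_i.
NE contributions = (3, 1, 5); G = 9.
u_3 = α_3·G − ½·(c_3)² = 5·9 − ½·5² = 32.5.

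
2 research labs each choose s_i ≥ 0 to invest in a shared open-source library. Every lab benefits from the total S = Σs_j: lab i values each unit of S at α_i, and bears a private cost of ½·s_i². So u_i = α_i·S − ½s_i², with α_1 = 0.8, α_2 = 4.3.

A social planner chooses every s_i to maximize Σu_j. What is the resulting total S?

Planner FOC: ∂(Σu_j)/∂s_i = (Σα_j) − s_i = 0, so s_i^SO = Σα_j = 5.1 for every i; S^SO = 10.2.

10.2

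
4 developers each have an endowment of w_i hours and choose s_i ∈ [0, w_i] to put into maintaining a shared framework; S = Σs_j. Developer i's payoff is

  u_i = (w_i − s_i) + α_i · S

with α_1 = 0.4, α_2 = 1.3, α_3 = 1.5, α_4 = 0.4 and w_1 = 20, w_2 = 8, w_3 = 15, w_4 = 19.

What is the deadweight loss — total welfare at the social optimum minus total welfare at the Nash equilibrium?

101.4

∂u_i/∂s_i = α_i − 1, so developer i contributes w_i if α_i > 1, else 0.
α_i > 1 for i ∈ {2, 3}; NE contributions (0, 8, 15, 0), S = 23.
W^NE = Σw_i − S^NE + (Σα_i)·S^NE = 62 + 2.6·23 = 121.8.
Planner: ∂(Σu_j)/∂s_i = Σα_j − 1 = 2.6 > 0, so everyone contributes w_i; S^SO = 62, W^SO = 62 + 2.6·62 = 223.2.
Deadweight loss = 101.4.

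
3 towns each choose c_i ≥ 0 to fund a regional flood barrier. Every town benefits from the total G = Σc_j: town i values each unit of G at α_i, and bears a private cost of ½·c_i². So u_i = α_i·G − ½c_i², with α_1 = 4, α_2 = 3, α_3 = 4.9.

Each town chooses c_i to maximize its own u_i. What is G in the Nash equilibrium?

Town i's FOC: ∂u_i/∂c_i = α_i − c_i = 0, so c_i* = α_i.
NE contributions = (4, 3, 4.9); G = 11.9.

11.9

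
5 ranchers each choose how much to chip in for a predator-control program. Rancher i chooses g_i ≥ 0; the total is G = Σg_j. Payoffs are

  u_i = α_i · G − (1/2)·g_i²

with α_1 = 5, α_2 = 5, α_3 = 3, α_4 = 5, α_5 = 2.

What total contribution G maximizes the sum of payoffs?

Planner FOC: ∂(Σu_j)/∂g_i = (Σα_j) − g_i = 0, so g_i^SO = Σα_j = 20 for every i; G^SO = 100.

100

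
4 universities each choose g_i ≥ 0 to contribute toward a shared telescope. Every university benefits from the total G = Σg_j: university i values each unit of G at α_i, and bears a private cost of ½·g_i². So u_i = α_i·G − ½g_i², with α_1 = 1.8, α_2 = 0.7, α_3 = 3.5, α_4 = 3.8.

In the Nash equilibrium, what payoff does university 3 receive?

University i's FOC: ∂u_i/∂g_i = α_i − g_i = 0, so g_i* = α_i.
NE contributions = (1.8, 0.7, 3.5, 3.8); G = 9.8.
u_3 = α_3·G − ½·(g_3)² = 3.5·9.8 − ½·3.5² = 28.175.

28.175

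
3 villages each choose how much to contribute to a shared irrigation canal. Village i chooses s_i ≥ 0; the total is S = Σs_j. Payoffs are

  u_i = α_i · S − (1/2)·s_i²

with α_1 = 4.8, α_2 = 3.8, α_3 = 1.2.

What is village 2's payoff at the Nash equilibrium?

30.02

Village i's FOC: ∂u_i/∂s_i = α_i − s_i = 0, so s_i* = α_i.
NE contributions = (4.8, 3.8, 1.2); S = 9.8.
u_2 = α_2·S − ½·(s_2)² = 3.8·9.8 − ½·3.8² = 30.02.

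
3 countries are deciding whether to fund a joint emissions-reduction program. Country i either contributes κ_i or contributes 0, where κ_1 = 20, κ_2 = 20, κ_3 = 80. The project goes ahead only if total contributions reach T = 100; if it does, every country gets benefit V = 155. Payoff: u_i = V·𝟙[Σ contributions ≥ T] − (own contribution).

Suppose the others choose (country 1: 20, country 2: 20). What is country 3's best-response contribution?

Others' total = 40. Contributing 80 brings total to 120 ≥ 100: gain V − κ_3 = 75.
Best response: 80.

80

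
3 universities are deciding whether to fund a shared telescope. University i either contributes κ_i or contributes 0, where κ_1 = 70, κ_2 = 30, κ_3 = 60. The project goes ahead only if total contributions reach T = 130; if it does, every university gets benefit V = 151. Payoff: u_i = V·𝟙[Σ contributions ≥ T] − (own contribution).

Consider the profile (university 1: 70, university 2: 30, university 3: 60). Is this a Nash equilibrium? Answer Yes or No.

No

Total = 160 ≥ 130: provided.
University 1 (pledges 70, payoff 81): dropping to 0 → total 90, payoff 0. No gain.
University 2 (pledges 30, payoff 121): dropping to 0 → total 130, payoff 151. Profitable deviation.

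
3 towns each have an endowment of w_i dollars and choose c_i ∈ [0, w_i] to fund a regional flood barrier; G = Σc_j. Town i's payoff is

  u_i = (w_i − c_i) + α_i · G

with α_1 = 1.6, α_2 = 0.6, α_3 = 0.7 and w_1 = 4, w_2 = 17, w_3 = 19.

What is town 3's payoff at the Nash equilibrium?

∂u_i/∂c_i = α_i − 1, so town i contributes w_i if α_i > 1, else 0.
α_i > 1 for i ∈ {1}; NE contributions (4, 0, 0), G = 4.
u_3 = (19 − 0) + 0.7·4 = 21.8.

21.8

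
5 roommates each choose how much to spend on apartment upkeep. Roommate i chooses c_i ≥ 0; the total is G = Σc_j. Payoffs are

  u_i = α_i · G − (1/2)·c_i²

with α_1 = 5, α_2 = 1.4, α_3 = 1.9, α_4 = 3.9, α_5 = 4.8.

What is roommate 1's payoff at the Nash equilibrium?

Roommate i's FOC: ∂u_i/∂c_i = α_i − c_i = 0, so c_i* = α_i.
NE contributions = (5, 1.4, 1.9, 3.9, 4.8); G = 17.
u_1 = α_1·G − ½·(c_1)² = 5·17 − ½·5² = 72.5.

72.5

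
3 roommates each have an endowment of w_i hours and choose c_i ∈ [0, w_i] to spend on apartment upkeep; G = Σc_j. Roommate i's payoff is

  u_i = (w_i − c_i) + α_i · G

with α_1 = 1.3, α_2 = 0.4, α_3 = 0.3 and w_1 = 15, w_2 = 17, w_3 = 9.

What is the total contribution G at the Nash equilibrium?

∂u_i/∂c_i = α_i − 1, so roommate i contributes w_i if α_i > 1, else 0.
α_i > 1 for i ∈ {1}; NE contributions (15, 0, 0), G = 15.

15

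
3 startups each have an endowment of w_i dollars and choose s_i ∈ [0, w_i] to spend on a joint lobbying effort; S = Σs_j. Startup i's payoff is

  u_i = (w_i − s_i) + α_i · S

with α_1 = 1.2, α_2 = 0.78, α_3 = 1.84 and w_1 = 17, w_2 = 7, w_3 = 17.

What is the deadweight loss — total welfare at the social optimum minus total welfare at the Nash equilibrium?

∂u_i/∂s_i = α_i − 1, so startup i contributes w_i if α_i > 1, else 0.
α_i > 1 for i ∈ {1, 3}; NE contributions (17, 0, 17), S = 34.
W^NE = Σw_i − S^NE + (Σα_i)·S^NE = 41 + 2.82·34 = 136.88.
Planner: ∂(Σu_j)/∂s_i = Σα_j − 1 = 2.82 > 0, so everyone contributes w_i; S^SO = 41, W^SO = 41 + 2.82·41 = 156.62.
Deadweight loss = 19.74.

19.74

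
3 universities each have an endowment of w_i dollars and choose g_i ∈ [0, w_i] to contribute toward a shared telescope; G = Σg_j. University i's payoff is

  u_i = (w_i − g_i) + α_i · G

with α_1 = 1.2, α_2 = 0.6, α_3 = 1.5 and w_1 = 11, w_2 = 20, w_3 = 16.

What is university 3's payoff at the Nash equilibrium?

40.5

∂u_i/∂g_i = α_i − 1, so university i contributes w_i if α_i > 1, else 0.
α_i > 1 for i ∈ {1, 3}; NE contributions (11, 0, 16), G = 27.
u_3 = (16 − 16) + 1.5·27 = 40.5.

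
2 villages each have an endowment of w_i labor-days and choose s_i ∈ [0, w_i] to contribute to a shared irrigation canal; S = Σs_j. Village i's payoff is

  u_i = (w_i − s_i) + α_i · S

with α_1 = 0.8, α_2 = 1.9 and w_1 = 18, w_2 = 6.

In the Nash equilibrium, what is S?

6

∂u_i/∂s_i = α_i − 1, so village i contributes w_i if α_i > 1, else 0.
α_i > 1 for i ∈ {2}; NE contributions (0, 6), S = 6.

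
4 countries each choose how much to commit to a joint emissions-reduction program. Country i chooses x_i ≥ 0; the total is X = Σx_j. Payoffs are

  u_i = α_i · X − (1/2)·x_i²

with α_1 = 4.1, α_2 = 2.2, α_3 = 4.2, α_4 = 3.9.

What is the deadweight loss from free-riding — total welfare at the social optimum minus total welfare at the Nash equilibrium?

Country i's FOC: ∂u_i/∂x_i = α_i − x_i = 0, so x_i* = α_i.
NE contributions = (4.1, 2.2, 4.2, 3.9); X = 14.4.
W^NE = (Σα)·X − ½Σα_i² = 14.4² − ½·54.5 = 180.11.
Planner sets x_i = Σα_j = 14.4 for every i, so X^SO = 4·14.4 = 57.6.
W^SO = (Σα)·X^SO − ½·4·(Σα)² = (4/2)·14.4² = 414.72.
Deadweight loss = W^SO − W^NE = 234.61.

234.61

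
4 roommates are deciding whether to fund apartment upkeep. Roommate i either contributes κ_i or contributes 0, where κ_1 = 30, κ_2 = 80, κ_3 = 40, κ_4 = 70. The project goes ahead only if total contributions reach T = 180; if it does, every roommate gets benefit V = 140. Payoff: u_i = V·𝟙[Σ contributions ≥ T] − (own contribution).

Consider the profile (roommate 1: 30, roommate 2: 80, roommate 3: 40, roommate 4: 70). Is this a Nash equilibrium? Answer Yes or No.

No

Total = 220 ≥ 180: provided.
Roommate 1 (pledges 30, payoff 110): dropping to 0 → total 190, payoff 140. Profitable deviation.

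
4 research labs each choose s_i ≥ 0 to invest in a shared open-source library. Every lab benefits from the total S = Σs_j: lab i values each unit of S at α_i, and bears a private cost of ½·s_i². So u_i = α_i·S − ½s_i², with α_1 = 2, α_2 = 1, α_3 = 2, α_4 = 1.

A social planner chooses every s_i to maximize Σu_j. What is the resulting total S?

24

Planner FOC: ∂(Σu_j)/∂s_i = (Σα_j) − s_i = 0, so s_i^SO = Σα_j = 6 for every i; S^SO = 24.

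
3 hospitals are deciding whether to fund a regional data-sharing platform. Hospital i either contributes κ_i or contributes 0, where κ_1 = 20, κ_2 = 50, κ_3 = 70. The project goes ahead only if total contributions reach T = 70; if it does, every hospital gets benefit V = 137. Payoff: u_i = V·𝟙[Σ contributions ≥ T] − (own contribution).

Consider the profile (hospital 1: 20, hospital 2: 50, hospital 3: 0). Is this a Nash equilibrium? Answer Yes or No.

Total = 70 ≥ 70: provided.
Hospital 1 (pledges 20, payoff 117): dropping to 0 → total 50, payoff 0. No gain.
Hospital 2 (pledges 50, payoff 87): dropping to 0 → total 20, payoff 0. No gain.
Hospital 3 (pledges 0, payoff 137): pledging 70 → total 140, payoff 67. No gain.

Yes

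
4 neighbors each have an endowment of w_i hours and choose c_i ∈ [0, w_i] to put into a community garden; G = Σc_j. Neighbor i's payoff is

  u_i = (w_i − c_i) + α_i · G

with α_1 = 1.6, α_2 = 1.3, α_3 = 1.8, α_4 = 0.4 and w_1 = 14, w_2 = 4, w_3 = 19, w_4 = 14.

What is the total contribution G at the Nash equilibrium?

∂u_i/∂c_i = α_i − 1, so neighbor i contributes w_i if α_i > 1, else 0.
α_i > 1 for i ∈ {1, 2, 3}; NE contributions (14, 4, 19, 0), G = 37.

37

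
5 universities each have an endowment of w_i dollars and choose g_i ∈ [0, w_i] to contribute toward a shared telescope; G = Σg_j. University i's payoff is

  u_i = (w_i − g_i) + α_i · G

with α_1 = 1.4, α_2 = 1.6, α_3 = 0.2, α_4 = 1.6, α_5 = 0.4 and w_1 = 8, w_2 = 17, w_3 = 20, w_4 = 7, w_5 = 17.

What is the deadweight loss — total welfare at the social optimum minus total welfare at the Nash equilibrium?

155.4

∂u_i/∂g_i = α_i − 1, so university i contributes w_i if α_i > 1, else 0.
α_i > 1 for i ∈ {1, 2, 4}; NE contributions (8, 17, 0, 7, 0), G = 32.
W^NE = Σw_i − G^NE + (Σα_i)·G^NE = 69 + 4.2·32 = 203.4.
Planner: ∂(Σu_j)/∂g_i = Σα_j − 1 = 4.2 > 0, so everyone contributes w_i; G^SO = 69, W^SO = 69 + 4.2·69 = 358.8.
Deadweight loss = 155.4.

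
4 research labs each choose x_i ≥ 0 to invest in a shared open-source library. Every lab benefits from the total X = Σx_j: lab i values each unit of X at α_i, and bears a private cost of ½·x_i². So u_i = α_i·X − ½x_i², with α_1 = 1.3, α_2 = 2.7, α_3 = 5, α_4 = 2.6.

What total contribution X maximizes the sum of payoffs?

Planner FOC: ∂(Σu_j)/∂x_i = (Σα_j) − x_i = 0, so x_i^SO = Σα_j = 11.6 for every i; X^SO = 46.4.

46.4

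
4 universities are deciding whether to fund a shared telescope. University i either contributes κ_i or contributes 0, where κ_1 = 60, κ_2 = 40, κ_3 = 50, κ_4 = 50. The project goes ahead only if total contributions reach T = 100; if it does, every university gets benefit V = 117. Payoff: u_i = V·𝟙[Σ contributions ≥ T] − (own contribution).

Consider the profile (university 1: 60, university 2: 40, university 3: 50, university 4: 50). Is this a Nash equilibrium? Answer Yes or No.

No

Total = 200 ≥ 100: provided.
University 1 (pledges 60, payoff 57): dropping to 0 → total 140, payoff 117. Profitable deviation.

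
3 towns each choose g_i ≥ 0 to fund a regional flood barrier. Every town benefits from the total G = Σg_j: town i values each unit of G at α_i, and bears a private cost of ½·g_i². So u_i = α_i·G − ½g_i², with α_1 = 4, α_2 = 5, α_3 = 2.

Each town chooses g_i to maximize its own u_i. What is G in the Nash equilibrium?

Town i's FOC: ∂u_i/∂g_i = α_i − g_i = 0, so g_i* = α_i.
NE contributions = (4, 5, 2); G = 11.

11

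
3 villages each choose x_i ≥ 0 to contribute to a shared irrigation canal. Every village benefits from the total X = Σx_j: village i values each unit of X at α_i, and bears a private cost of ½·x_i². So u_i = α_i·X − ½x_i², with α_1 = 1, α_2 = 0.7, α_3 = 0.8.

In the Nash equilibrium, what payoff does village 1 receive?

Village i's FOC: ∂u_i/∂x_i = α_i − x_i = 0, so x_i* = α_i.
NE contributions = (1, 0.7, 0.8); X = 2.5.
u_1 = α_1·X − ½·(x_1)² = 1·2.5 − ½·1² = 2.

2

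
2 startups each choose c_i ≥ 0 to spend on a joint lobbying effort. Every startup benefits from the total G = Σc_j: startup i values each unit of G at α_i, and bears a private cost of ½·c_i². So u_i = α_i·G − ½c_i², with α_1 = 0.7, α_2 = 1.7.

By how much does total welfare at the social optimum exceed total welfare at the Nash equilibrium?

1.69

Startup i's FOC: ∂u_i/∂c_i = α_i − c_i = 0, so c_i* = α_i.
NE contributions = (0.7, 1.7); G = 2.4.
W^NE = (Σα)·G − ½Σα_i² = 2.4² − ½·3.38 = 4.07.
Planner sets c_i = Σα_j = 2.4 for every i, so G^SO = 2·2.4 = 4.8.
W^SO = (Σα)·G^SO − ½·2·(Σα)² = (2/2)·2.4² = 5.76.
Deadweight loss = W^SO − W^NE = 1.69.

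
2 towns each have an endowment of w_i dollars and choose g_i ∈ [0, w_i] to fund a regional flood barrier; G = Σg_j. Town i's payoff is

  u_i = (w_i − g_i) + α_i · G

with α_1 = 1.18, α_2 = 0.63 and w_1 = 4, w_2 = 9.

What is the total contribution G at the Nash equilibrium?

4

∂u_i/∂g_i = α_i − 1, so town i contributes w_i if α_i > 1, else 0.
α_i > 1 for i ∈ {1}; NE contributions (4, 0), G = 4.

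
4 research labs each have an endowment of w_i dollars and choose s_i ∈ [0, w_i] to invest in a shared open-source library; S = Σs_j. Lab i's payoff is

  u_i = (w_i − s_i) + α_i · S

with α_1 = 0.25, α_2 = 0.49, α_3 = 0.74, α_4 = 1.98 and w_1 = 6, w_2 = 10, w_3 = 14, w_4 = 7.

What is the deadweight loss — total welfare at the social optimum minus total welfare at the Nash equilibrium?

73.8

∂u_i/∂s_i = α_i − 1, so lab i contributes w_i if α_i > 1, else 0.
α_i > 1 for i ∈ {4}; NE contributions (0, 0, 0, 7), S = 7.
W^NE = Σw_i − S^NE + (Σα_i)·S^NE = 37 + 2.46·7 = 54.22.
Planner: ∂(Σu_j)/∂s_i = Σα_j − 1 = 2.46 > 0, so everyone contributes w_i; S^SO = 37, W^SO = 37 + 2.46·37 = 128.02.
Deadweight loss = 73.8.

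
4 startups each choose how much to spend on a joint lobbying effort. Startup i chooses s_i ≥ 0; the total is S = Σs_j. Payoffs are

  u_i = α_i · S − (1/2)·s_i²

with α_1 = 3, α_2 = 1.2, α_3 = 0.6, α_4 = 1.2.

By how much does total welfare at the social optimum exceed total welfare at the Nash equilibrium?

42.12

Startup i's FOC: ∂u_i/∂s_i = α_i − s_i = 0, so s_i* = α_i.
NE contributions = (3, 1.2, 0.6, 1.2); S = 6.
W^NE = (Σα)·S − ½Σα_i² = 6² − ½·12.24 = 29.88.
Planner sets s_i = Σα_j = 6 for every i, so S^SO = 4·6 = 24.
W^SO = (Σα)·S^SO − ½·4·(Σα)² = (4/2)·6² = 72.
Deadweight loss = W^SO − W^NE = 42.12.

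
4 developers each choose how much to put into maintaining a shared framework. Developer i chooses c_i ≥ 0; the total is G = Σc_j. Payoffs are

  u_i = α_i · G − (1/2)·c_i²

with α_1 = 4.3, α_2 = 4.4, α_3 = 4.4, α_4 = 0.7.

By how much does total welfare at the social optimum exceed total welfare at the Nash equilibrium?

Developer i's FOC: ∂u_i/∂c_i = α_i − c_i = 0, so c_i* = α_i.
NE contributions = (4.3, 4.4, 4.4, 0.7); G = 13.8.
W^NE = (Σα)·G − ½Σα_i² = 13.8² − ½·57.7 = 161.59.
Planner sets c_i = Σα_j = 13.8 for every i, so G^SO = 4·13.8 = 55.2.
W^SO = (Σα)·G^SO − ½·4·(Σα)² = (4/2)·13.8² = 380.88.
Deadweight loss = W^SO − W^NE = 219.29.

219.29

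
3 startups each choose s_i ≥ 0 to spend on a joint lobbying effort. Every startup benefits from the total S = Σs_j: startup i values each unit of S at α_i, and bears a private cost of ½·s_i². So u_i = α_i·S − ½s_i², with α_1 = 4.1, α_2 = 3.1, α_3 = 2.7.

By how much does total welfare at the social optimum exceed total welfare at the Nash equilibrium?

65.86

Startup i's FOC: ∂u_i/∂s_i = α_i − s_i = 0, so s_i* = α_i.
NE contributions = (4.1, 3.1, 2.7); S = 9.9.
W^NE = (Σα)·S − ½Σα_i² = 9.9² − ½·33.71 = 81.155.
Planner sets s_i = Σα_j = 9.9 for every i, so S^SO = 3·9.9 = 29.7.
W^SO = (Σα)·S^SO − ½·3·(Σα)² = (3/2)·9.9² = 147.015.
Deadweight loss = W^SO − W^NE = 65.86.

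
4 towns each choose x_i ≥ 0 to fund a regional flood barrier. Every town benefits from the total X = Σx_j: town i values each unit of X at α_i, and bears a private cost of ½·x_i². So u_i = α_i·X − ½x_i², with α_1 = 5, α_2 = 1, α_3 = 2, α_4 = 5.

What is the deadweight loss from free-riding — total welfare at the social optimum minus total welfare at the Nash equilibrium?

196.5

Town i's FOC: ∂u_i/∂x_i = α_i − x_i = 0, so x_i* = α_i.
NE contributions = (5, 1, 2, 5); X = 13.
W^NE = (Σα)·X − ½Σα_i² = 13² − ½·55 = 141.5.
Planner sets x_i = Σα_j = 13 for every i, so X^SO = 4·13 = 52.
W^SO = (Σα)·X^SO − ½·4·(Σα)² = (4/2)·13² = 338.
Deadweight loss = W^SO − W^NE = 196.5.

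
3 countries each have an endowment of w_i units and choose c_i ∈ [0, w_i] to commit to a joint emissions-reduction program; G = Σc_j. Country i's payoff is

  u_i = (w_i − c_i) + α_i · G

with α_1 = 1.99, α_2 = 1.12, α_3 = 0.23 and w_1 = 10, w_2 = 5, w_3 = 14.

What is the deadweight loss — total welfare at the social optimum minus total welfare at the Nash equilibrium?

32.76

∂u_i/∂c_i = α_i − 1, so country i contributes w_i if α_i > 1, else 0.
α_i > 1 for i ∈ {1, 2}; NE contributions (10, 5, 0), G = 15.
W^NE = Σw_i − G^NE + (Σα_i)·G^NE = 29 + 2.34·15 = 64.1.
Planner: ∂(Σu_j)/∂c_i = Σα_j − 1 = 2.34 > 0, so everyone contributes w_i; G^SO = 29, W^SO = 29 + 2.34·29 = 96.86.
Deadweight loss = 32.76.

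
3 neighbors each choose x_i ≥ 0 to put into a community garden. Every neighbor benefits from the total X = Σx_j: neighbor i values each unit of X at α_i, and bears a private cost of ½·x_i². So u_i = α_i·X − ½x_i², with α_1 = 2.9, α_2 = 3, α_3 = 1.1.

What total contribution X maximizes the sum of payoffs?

Planner FOC: ∂(Σu_j)/∂x_i = (Σα_j) − x_i = 0, so x_i^SO = Σα_j = 7 for every i; X^SO = 21.

21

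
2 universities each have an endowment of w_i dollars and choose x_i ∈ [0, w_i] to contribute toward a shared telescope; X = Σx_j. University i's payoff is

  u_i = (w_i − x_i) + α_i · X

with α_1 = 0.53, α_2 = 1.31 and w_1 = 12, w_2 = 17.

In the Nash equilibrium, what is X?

17

∂u_i/∂x_i = α_i − 1, so university i contributes w_i if α_i > 1, else 0.
α_i > 1 for i ∈ {2}; NE contributions (0, 17), X = 17.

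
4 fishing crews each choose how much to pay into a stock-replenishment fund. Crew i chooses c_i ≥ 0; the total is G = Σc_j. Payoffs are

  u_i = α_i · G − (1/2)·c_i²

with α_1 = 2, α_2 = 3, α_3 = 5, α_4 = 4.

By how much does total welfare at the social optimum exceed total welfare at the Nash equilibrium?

223

Crew i's FOC: ∂u_i/∂c_i = α_i − c_i = 0, so c_i* = α_i.
NE contributions = (2, 3, 5, 4); G = 14.
W^NE = (Σα)·G − ½Σα_i² = 14² − ½·54 = 169.
Planner sets c_i = Σα_j = 14 for every i, so G^SO = 4·14 = 56.
W^SO = (Σα)·G^SO − ½·4·(Σα)² = (4/2)·14² = 392.
Deadweight loss = W^SO − W^NE = 223.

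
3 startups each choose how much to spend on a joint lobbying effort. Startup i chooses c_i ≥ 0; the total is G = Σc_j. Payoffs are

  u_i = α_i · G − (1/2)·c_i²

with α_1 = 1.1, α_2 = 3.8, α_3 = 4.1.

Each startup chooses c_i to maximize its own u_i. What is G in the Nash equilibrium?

9

Startup i's FOC: ∂u_i/∂c_i = α_i − c_i = 0, so c_i* = α_i.
NE contributions = (1.1, 3.8, 4.1); G = 9.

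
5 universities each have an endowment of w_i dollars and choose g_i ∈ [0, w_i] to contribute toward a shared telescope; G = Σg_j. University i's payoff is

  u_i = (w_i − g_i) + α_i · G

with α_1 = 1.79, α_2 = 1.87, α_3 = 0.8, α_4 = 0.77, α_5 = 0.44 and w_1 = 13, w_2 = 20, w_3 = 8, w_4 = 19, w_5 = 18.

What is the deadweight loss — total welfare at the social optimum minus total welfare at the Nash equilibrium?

210.15

∂u_i/∂g_i = α_i − 1, so university i contributes w_i if α_i > 1, else 0.
α_i > 1 for i ∈ {1, 2}; NE contributions (13, 20, 0, 0, 0), G = 33.
W^NE = Σw_i − G^NE + (Σα_i)·G^NE = 78 + 4.67·33 = 232.11.
Planner: ∂(Σu_j)/∂g_i = Σα_j − 1 = 4.67 > 0, so everyone contributes w_i; G^SO = 78, W^SO = 78 + 4.67·78 = 442.26.
Deadweight loss = 210.15.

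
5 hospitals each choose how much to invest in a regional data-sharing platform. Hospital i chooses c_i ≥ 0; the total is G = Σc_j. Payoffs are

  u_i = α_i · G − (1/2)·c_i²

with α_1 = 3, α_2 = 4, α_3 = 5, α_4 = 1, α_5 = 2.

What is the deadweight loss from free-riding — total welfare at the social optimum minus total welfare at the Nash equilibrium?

365

Hospital i's FOC: ∂u_i/∂c_i = α_i − c_i = 0, so c_i* = α_i.
NE contributions = (3, 4, 5, 1, 2); G = 15.
W^NE = (Σα)·G − ½Σα_i² = 15² − ½·55 = 197.5.
Planner sets c_i = Σα_j = 15 for every i, so G^SO = 5·15 = 75.
W^SO = (Σα)·G^SO − ½·5·(Σα)² = (5/2)·15² = 562.5.
Deadweight loss = W^SO − W^NE = 365.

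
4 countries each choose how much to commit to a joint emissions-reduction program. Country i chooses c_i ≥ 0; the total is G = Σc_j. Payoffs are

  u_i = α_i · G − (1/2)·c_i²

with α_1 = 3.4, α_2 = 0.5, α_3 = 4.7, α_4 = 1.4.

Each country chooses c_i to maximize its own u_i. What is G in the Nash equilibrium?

10

Country i's FOC: ∂u_i/∂c_i = α_i − c_i = 0, so c_i* = α_i.
NE contributions = (3.4, 0.5, 4.7, 1.4); G = 10.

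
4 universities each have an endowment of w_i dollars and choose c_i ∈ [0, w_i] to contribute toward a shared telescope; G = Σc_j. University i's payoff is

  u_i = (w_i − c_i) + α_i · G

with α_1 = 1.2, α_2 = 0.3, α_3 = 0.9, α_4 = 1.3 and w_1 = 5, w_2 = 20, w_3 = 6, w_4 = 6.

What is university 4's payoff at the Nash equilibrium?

∂u_i/∂c_i = α_i − 1, so university i contributes w_i if α_i > 1, else 0.
α_i > 1 for i ∈ {1, 4}; NE contributions (5, 0, 0, 6), G = 11.
u_4 = (6 − 6) + 1.3·11 = 14.3.

14.3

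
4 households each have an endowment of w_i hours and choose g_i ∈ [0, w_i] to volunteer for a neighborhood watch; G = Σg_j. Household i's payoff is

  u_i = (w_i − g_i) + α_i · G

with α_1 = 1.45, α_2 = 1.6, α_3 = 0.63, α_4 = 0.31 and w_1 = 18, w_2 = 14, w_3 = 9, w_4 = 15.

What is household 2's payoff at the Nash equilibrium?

51.2

∂u_i/∂g_i = α_i − 1, so household i contributes w_i if α_i > 1, else 0.
α_i > 1 for i ∈ {1, 2}; NE contributions (18, 14, 0, 0), G = 32.
u_2 = (14 − 14) + 1.6·32 = 51.2.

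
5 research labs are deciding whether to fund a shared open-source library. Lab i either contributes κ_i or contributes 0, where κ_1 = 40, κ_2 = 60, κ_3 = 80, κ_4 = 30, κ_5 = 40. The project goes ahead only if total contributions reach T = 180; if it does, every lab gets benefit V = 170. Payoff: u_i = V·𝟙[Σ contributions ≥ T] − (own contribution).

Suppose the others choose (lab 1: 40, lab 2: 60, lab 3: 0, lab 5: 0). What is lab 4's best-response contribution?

0

Others' total = 100. Even contributing 30 gives 130 < 180: no benefit either way.
Best response: 0.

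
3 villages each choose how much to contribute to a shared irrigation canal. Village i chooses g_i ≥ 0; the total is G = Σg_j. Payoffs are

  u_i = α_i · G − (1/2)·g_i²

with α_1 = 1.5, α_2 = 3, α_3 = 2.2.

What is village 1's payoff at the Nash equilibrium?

8.925

Village i's FOC: ∂u_i/∂g_i = α_i − g_i = 0, so g_i* = α_i.
NE contributions = (1.5, 3, 2.2); G = 6.7.
u_1 = α_1·G − ½·(g_1)² = 1.5·6.7 − ½·1.5² = 8.925.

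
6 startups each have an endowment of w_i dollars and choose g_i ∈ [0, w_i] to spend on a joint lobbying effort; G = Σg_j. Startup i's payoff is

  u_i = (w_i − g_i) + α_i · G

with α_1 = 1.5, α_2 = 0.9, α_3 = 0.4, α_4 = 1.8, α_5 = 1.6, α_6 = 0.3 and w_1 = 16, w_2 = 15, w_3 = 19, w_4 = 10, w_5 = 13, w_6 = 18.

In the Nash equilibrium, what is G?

∂u_i/∂g_i = α_i − 1, so startup i contributes w_i if α_i > 1, else 0.
α_i > 1 for i ∈ {1, 4, 5}; NE contributions (16, 0, 0, 10, 13, 0), G = 39.

39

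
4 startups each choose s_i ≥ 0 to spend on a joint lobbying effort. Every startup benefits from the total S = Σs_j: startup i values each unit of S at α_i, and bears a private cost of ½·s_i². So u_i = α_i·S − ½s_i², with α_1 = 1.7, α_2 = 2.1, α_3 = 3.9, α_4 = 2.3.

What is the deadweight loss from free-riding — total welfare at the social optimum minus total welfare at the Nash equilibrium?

Startup i's FOC: ∂u_i/∂s_i = α_i − s_i = 0, so s_i* = α_i.
NE contributions = (1.7, 2.1, 3.9, 2.3); S = 10.
W^NE = (Σα)·S − ½Σα_i² = 10² − ½·27.8 = 86.1.
Planner sets s_i = Σα_j = 10 for every i, so S^SO = 4·10 = 40.
W^SO = (Σα)·S^SO − ½·4·(Σα)² = (4/2)·10² = 200.
Deadweight loss = W^SO − W^NE = 113.9.

113.9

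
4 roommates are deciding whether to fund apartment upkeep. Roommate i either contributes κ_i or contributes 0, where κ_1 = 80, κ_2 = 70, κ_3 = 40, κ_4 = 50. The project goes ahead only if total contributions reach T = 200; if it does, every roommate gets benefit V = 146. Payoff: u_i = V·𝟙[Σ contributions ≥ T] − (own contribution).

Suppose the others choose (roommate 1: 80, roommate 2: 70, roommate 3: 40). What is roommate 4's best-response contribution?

Others' total = 190. Contributing 50 brings total to 240 ≥ 200: gain V − κ_4 = 96.
Best response: 50.

50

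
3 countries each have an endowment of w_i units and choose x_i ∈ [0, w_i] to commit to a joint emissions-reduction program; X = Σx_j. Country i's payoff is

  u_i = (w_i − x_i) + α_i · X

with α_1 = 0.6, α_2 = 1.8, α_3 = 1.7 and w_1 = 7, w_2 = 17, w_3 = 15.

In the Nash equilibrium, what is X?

32

∂u_i/∂x_i = α_i − 1, so country i contributes w_i if α_i > 1, else 0.
α_i > 1 for i ∈ {2, 3}; NE contributions (0, 17, 15), X = 32.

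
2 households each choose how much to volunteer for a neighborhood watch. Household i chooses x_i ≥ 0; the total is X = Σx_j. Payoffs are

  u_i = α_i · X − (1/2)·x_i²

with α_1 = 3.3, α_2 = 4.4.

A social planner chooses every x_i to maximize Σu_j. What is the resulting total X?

15.4

Planner FOC: ∂(Σu_j)/∂x_i = (Σα_j) − x_i = 0, so x_i^SO = Σα_j = 7.7 for every i; X^SO = 15.4.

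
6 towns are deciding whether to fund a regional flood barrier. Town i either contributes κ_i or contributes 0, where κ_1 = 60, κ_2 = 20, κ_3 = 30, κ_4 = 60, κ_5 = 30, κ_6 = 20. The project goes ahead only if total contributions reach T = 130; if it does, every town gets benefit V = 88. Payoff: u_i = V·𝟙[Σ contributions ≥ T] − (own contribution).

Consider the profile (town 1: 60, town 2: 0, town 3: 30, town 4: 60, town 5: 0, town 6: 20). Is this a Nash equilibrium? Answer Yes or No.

No

Total = 170 ≥ 130: provided.
Town 1 (pledges 60, payoff 28): dropping to 0 → total 110, payoff 0. No gain.
Town 2 (pledges 0, payoff 88): pledging 20 → total 190, payoff 68. No gain.
Town 3 (pledges 30, payoff 58): dropping to 0 → total 140, payoff 88. Profitable deviation.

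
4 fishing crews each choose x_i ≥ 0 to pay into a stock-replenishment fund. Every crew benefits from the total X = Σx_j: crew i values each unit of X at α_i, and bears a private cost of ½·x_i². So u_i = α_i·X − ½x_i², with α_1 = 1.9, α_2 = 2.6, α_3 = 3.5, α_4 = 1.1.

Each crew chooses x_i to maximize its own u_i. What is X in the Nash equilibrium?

9.1

Crew i's FOC: ∂u_i/∂x_i = α_i − x_i = 0, so x_i* = α_i.
NE contributions = (1.9, 2.6, 3.5, 1.1); X = 9.1.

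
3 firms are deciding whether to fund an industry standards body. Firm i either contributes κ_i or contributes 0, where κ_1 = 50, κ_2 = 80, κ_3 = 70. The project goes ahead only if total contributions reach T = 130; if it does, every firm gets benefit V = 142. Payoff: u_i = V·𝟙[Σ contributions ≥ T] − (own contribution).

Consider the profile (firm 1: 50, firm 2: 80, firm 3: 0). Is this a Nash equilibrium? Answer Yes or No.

Yes

Total = 130 ≥ 130: provided.
Firm 1 (pledges 50, payoff 92): dropping to 0 → total 80, payoff 0. No gain.
Firm 2 (pledges 80, payoff 62): dropping to 0 → total 50, payoff 0. No gain.
Firm 3 (pledges 0, payoff 142): pledging 70 → total 200, payoff 72. No gain.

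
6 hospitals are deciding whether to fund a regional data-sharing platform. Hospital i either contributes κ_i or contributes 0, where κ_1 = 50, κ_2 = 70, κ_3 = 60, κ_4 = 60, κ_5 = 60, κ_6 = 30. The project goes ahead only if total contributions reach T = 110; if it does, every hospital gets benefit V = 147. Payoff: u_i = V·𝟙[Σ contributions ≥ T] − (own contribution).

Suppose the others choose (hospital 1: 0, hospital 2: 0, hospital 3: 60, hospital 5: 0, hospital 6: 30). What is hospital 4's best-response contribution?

60

Others' total = 90. Contributing 60 brings total to 150 ≥ 110: gain V − κ_4 = 87.
Best response: 60.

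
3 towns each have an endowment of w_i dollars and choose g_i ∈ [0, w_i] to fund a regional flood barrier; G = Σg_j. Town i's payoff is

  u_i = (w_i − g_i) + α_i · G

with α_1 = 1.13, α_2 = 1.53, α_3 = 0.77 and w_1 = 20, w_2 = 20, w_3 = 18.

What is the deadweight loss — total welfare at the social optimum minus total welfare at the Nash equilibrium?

∂u_i/∂g_i = α_i − 1, so town i contributes w_i if α_i > 1, else 0.
α_i > 1 for i ∈ {1, 2}; NE contributions (20, 20, 0), G = 40.
W^NE = Σw_i − G^NE + (Σα_i)·G^NE = 58 + 2.43·40 = 155.2.
Planner: ∂(Σu_j)/∂g_i = Σα_j − 1 = 2.43 > 0, so everyone contributes w_i; G^SO = 58, W^SO = 58 + 2.43·58 = 198.94.
Deadweight loss = 43.74.

43.74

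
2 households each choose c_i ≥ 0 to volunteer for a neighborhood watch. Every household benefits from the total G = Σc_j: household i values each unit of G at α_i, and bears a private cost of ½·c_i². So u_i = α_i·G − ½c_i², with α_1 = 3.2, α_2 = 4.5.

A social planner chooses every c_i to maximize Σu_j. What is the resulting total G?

Planner FOC: ∂(Σu_j)/∂c_i = (Σα_j) − c_i = 0, so c_i^SO = Σα_j = 7.7 for every i; G^SO = 15.4.

15.4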